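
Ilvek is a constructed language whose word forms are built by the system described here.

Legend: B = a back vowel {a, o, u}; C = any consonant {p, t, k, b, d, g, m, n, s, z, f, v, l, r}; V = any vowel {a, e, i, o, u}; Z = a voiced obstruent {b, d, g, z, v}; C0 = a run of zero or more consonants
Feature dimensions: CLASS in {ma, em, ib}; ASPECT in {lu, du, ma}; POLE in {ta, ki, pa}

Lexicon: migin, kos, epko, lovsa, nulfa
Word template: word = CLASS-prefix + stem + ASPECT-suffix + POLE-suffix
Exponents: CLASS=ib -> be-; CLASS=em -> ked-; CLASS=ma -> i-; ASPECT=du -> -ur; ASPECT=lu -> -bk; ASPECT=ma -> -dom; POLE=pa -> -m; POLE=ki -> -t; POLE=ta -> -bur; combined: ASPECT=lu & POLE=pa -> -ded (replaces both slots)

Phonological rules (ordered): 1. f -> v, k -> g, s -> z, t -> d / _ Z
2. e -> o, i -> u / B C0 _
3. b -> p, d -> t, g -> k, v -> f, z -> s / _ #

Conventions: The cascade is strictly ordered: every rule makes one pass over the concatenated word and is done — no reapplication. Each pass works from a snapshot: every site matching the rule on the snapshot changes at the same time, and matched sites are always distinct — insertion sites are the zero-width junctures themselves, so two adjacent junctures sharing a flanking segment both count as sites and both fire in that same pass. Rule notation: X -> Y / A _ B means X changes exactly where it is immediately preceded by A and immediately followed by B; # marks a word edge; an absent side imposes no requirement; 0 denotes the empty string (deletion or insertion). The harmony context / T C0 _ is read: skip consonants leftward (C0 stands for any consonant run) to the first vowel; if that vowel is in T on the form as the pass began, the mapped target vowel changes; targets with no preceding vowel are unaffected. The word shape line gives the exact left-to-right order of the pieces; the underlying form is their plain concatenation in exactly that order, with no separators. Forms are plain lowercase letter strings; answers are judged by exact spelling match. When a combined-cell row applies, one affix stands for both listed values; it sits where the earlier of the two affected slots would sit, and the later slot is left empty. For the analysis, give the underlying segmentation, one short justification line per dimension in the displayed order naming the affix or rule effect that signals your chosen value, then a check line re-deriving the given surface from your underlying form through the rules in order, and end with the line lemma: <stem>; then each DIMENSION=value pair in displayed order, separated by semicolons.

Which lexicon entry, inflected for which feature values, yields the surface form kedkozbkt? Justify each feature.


underlying: ked-kos-bk-t
CLASS=em - signalled by the affix ked-
ASPECT=lu - signalled by the affix -bk
POLE=ki - signalled by the affix -t
check: kedkosbkt -> kedkozbkt -> kedkozbkt -> kedkozbkt
lemma: kos; CLASS=em; ASPECT=lu; POLE=ki


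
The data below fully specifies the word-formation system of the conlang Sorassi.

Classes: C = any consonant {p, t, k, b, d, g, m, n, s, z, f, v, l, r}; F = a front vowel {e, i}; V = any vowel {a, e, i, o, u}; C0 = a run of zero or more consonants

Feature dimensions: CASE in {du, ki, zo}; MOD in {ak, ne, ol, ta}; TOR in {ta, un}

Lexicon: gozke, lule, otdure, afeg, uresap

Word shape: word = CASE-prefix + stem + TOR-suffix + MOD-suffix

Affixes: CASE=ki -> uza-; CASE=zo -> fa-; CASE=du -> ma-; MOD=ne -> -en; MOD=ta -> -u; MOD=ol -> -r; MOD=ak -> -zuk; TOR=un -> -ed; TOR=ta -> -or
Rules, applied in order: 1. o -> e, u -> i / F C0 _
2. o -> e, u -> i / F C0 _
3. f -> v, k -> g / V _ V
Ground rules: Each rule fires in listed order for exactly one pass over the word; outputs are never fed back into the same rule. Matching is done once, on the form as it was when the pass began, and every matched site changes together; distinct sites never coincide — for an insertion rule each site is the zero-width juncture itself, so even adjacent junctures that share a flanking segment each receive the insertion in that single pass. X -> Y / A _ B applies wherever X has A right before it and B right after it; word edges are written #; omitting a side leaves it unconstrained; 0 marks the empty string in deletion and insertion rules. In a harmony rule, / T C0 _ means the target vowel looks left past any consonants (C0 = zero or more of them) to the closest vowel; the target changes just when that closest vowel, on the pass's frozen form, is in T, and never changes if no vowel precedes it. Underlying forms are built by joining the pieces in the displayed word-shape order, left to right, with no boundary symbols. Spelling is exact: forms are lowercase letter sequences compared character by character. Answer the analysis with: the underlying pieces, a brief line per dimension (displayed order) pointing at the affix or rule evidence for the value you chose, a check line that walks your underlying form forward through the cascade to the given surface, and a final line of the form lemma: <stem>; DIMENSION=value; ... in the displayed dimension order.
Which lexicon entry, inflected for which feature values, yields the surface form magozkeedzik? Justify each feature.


underlying: ma-gozke-ed-zuk
CASE=du - signalled by the affix ma-
MOD=ak - signalled by the affix -zuk
TOR=un - signalled by the affix -ed
check: magozkeedzuk -> magozkeedzik -> magozkeedzik -> magozkeedzik
lemma: gozke; CASE=du; MOD=ak; TOR=un


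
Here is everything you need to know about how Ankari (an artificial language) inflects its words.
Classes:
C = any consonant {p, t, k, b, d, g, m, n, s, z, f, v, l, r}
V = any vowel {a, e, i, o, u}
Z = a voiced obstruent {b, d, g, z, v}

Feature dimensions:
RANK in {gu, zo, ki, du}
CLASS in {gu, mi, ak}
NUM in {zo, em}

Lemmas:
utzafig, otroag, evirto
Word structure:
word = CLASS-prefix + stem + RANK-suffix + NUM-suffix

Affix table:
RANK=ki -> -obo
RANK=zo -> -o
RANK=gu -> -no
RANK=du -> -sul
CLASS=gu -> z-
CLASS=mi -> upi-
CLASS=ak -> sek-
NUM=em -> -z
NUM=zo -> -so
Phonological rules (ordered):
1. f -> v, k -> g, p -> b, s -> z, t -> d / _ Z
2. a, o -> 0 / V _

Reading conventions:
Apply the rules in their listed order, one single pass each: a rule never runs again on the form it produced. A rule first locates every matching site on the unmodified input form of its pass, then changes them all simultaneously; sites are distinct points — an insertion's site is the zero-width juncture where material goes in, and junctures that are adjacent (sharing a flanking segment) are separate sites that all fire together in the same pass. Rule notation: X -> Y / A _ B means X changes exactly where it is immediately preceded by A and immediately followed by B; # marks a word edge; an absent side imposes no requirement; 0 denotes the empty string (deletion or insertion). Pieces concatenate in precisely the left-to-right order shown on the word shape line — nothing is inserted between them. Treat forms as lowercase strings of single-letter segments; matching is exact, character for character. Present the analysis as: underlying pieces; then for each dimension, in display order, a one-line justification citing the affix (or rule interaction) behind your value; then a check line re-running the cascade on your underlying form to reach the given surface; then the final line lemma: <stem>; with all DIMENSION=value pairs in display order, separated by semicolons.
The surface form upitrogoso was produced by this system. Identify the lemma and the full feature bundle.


underlying: upi-otroag-o-so
RANK=zo - signalled by the affix -o
CLASS=mi - signalled by the affix upi-
NUM=zo - signalled by the affix -so
check: upiotroagoso -> upiotroagoso -> upitrogoso
lemma: otroag; RANK=zo; CLASS=mi; NUM=zo


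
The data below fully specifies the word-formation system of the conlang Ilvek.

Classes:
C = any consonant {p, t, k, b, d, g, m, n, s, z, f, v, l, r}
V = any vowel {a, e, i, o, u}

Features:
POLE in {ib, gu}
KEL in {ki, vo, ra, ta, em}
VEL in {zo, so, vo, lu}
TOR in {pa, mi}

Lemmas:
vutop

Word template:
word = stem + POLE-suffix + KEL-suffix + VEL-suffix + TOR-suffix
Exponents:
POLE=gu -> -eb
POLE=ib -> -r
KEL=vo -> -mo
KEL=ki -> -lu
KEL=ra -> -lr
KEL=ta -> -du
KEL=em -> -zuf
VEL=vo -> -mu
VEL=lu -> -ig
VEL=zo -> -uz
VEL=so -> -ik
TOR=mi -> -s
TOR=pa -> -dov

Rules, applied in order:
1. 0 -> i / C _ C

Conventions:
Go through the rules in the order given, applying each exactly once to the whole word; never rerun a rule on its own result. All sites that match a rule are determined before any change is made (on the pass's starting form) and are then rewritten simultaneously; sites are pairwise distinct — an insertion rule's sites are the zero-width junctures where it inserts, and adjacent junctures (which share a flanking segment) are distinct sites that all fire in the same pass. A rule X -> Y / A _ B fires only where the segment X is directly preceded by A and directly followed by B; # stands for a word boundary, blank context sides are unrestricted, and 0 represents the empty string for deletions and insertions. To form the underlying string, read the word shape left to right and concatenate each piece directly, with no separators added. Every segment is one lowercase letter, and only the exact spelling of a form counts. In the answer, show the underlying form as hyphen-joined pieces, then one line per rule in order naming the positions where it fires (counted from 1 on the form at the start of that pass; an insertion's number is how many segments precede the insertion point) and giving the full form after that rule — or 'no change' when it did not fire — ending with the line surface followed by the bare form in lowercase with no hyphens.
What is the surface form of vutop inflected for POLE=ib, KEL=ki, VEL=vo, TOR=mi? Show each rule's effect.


underlying: vutop-r-lu-mu-s
1. 0 -> i / C _ C: inserts after position(s) 5, 6: vutopirilumus
surface: vutopirilumus


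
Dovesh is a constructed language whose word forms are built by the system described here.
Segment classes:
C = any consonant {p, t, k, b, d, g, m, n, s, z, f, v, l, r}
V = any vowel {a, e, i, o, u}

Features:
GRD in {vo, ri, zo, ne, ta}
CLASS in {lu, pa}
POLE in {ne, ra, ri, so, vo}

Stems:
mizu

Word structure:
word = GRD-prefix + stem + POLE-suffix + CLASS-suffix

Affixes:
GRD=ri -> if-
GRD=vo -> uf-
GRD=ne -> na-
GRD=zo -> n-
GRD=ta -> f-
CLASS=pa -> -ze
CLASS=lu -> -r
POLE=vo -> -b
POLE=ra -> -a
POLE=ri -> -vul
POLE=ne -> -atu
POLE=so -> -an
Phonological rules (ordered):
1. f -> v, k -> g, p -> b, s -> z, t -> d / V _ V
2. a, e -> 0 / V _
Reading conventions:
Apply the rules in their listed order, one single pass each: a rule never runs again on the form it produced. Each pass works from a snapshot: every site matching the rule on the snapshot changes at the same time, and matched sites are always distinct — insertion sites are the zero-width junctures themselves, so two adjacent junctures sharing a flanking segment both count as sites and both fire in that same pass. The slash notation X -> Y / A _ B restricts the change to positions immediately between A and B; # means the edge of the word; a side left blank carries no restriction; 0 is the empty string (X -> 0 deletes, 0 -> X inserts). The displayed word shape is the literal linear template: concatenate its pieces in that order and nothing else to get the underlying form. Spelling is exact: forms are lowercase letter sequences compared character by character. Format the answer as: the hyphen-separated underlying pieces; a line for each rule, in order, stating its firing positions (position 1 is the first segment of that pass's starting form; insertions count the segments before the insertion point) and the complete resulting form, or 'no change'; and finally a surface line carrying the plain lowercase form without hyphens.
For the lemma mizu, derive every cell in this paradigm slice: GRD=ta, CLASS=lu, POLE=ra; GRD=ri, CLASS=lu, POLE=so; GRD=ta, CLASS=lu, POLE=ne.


cell GRD=ta, CLASS=lu, POLE=ra:
underlying: f-mizu-a-r
1. f -> v, k -> g, p -> b, s -> z, t -> d / V _ V: no change
2. a, e -> 0 / V _: fires at position(s) 6: fmizur
surface: fmizur

cell GRD=ri, CLASS=lu, POLE=so:
underlying: if-mizu-an-r
1. f -> v, k -> g, p -> b, s -> z, t -> d / V _ V: no change
2. a, e -> 0 / V _: fires at position(s) 7: ifmizunr
surface: ifmizunr

cell GRD=ta, CLASS=lu, POLE=ne:
underlying: f-mizu-atu-r
1. f -> v, k -> g, p -> b, s -> z, t -> d / V _ V: fires at position(s) 7: fmizuadur
2. a, e -> 0 / V _: fires at position(s) 6: fmizudur
surface: fmizudur


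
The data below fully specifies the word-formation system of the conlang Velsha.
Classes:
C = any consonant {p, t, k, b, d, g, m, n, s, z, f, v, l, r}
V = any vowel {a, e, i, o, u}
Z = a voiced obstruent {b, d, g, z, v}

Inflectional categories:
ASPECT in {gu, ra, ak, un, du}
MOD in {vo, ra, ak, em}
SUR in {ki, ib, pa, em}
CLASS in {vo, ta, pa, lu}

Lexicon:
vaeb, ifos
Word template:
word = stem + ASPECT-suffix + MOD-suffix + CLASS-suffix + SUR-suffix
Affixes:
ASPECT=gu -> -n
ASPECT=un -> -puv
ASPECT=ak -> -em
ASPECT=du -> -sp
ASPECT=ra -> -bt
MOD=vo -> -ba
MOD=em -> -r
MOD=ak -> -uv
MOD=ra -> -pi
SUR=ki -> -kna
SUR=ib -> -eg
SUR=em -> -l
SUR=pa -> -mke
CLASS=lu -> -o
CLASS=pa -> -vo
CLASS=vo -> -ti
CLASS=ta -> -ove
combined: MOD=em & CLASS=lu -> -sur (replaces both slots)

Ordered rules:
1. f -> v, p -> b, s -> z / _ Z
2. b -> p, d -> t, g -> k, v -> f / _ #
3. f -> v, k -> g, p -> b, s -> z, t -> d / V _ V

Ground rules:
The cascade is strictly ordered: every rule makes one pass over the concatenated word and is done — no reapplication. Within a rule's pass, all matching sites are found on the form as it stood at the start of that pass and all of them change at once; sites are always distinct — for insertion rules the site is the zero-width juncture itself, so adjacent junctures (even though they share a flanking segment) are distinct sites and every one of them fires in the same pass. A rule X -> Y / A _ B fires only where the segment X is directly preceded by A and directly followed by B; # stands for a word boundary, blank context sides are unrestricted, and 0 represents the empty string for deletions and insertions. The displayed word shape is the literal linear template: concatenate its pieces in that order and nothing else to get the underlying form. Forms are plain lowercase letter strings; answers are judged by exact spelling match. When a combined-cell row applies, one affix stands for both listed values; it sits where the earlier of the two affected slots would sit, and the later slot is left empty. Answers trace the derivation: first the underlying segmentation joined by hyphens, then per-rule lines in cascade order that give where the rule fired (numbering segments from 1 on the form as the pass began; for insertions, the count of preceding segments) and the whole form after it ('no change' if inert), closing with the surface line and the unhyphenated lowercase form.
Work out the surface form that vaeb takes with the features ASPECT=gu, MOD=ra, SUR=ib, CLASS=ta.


underlying: vaeb-n-pi-ove-eg
1. f -> v, p -> b, s -> z / _ Z: no change
2. b -> p, d -> t, g -> k, v -> f / _ #: fires at position(s) 12: vaebnpioveek
3. f -> v, k -> g, p -> b, s -> z, t -> d / V _ V: no change
surface: vaebnpioveek


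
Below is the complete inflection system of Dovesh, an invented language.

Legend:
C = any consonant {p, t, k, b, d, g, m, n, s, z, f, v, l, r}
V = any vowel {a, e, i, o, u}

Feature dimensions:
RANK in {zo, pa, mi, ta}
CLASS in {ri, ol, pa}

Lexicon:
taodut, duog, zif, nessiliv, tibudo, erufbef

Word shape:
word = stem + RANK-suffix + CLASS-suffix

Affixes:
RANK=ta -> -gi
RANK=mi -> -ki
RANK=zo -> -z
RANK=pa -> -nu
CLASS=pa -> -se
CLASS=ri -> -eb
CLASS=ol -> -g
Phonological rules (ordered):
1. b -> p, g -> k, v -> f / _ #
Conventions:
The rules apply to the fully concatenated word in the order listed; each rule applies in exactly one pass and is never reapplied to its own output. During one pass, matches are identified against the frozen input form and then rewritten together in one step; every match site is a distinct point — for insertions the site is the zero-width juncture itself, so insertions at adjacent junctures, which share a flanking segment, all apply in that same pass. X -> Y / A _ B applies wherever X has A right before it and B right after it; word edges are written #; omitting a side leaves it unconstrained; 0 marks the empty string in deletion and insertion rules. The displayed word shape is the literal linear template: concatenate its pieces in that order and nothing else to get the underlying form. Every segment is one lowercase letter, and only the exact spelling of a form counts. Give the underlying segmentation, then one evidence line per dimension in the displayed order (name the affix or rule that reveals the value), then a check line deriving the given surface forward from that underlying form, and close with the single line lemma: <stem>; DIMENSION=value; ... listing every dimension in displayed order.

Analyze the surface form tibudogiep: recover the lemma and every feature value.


underlying: tibudo-gi-eb
RANK=ta - signalled by the affix -gi
CLASS=ri - signalled by the affix -eb
check: tibudogieb -> tibudogiep
lemma: tibudo; RANK=ta; CLASS=ri


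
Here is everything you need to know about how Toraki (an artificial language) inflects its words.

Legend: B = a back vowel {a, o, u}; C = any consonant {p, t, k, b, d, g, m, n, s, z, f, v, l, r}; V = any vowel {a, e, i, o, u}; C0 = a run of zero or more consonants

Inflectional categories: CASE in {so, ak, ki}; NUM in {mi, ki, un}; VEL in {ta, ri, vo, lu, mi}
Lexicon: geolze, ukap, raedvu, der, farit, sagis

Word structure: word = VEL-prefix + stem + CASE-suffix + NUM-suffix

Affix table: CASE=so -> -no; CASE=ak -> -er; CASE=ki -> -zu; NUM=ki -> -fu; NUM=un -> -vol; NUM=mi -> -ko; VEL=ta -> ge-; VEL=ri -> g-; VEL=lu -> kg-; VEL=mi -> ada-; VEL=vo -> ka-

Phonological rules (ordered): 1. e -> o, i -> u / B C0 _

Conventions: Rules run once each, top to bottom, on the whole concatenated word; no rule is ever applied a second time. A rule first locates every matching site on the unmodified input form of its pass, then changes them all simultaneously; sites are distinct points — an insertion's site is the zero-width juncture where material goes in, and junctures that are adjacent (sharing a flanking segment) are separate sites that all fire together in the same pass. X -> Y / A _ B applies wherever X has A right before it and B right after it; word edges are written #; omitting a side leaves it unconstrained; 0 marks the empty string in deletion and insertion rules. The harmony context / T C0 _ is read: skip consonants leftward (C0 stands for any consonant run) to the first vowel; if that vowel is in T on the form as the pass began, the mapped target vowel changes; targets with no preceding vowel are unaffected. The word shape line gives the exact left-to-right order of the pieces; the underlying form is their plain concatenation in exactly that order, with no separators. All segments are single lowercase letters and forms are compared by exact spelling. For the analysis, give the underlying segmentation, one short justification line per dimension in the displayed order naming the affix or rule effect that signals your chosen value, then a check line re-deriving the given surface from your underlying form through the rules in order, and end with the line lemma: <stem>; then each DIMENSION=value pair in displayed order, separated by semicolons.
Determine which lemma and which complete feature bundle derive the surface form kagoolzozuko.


underlying: ka-geolze-zu-ko
CASE=ki - signalled by the affix -zu
NUM=mi - signalled by the affix -ko
VEL=vo - signalled by the affix ka-
check: kageolzezuko -> kagoolzozuko
lemma: geolze; CASE=ki; NUM=mi; VEL=vo


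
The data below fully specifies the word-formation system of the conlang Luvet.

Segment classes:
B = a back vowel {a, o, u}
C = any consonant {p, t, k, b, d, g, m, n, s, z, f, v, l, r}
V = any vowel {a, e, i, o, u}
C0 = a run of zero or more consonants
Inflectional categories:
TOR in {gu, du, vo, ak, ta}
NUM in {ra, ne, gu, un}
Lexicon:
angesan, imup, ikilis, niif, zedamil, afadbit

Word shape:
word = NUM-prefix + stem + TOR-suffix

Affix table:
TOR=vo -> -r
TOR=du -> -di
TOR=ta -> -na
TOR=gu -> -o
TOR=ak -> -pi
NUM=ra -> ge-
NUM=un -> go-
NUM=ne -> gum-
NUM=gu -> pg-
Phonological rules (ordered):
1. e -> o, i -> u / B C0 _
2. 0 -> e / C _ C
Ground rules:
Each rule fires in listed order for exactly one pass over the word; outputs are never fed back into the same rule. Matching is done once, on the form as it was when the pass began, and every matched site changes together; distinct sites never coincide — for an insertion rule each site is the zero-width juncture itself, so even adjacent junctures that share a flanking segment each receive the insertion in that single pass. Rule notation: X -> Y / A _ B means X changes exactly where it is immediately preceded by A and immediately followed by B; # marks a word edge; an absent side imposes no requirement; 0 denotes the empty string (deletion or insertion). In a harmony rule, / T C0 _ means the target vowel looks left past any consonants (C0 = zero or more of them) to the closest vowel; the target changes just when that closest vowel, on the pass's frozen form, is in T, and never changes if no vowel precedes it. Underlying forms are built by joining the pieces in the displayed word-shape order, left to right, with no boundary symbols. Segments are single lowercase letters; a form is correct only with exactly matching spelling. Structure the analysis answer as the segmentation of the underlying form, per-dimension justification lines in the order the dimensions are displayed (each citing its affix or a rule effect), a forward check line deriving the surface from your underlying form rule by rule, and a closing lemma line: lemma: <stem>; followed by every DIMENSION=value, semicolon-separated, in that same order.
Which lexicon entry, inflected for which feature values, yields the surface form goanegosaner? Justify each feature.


underlying: go-angesan-r
TOR=vo - signalled by the affix -r
NUM=un - signalled by the affix go-
check: goangesanr -> goangosanr -> goanegosaner
lemma: angesan; TOR=vo; NUM=un


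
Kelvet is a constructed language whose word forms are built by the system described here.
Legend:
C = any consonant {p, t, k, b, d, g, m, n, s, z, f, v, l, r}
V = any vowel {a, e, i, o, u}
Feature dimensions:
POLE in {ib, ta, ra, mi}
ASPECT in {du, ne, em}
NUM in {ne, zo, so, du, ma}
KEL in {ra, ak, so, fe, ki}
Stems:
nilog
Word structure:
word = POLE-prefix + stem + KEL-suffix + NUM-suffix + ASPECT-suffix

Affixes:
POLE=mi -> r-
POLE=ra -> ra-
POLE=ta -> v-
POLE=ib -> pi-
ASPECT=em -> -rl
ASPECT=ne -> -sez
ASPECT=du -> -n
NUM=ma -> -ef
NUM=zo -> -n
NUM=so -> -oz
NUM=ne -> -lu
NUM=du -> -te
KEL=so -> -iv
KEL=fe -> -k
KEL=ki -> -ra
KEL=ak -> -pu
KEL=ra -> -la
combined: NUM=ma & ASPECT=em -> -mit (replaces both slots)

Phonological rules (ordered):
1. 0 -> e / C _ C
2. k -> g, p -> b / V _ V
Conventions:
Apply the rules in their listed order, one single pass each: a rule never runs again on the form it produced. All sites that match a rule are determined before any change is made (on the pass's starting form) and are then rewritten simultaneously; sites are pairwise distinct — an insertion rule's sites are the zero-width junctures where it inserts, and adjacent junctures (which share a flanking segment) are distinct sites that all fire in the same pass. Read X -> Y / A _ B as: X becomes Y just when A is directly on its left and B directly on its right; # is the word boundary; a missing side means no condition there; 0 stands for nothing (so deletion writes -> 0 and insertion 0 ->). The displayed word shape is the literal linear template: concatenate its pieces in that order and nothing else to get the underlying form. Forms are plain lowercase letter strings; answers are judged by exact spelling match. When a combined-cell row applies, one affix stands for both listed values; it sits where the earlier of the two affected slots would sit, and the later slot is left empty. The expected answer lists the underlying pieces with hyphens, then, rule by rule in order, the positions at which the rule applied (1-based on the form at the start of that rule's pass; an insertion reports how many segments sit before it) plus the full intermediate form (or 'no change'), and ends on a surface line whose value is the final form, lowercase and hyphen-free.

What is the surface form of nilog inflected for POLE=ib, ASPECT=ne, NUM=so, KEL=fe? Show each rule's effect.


underlying: pi-nilog-k-oz-sez
1. 0 -> e / C _ C: inserts after position(s) 7, 10: pinilogekozesez
2. k -> g, p -> b / V _ V: fires at position(s) 9: pinilogegozesez
surface: pinilogegozesez


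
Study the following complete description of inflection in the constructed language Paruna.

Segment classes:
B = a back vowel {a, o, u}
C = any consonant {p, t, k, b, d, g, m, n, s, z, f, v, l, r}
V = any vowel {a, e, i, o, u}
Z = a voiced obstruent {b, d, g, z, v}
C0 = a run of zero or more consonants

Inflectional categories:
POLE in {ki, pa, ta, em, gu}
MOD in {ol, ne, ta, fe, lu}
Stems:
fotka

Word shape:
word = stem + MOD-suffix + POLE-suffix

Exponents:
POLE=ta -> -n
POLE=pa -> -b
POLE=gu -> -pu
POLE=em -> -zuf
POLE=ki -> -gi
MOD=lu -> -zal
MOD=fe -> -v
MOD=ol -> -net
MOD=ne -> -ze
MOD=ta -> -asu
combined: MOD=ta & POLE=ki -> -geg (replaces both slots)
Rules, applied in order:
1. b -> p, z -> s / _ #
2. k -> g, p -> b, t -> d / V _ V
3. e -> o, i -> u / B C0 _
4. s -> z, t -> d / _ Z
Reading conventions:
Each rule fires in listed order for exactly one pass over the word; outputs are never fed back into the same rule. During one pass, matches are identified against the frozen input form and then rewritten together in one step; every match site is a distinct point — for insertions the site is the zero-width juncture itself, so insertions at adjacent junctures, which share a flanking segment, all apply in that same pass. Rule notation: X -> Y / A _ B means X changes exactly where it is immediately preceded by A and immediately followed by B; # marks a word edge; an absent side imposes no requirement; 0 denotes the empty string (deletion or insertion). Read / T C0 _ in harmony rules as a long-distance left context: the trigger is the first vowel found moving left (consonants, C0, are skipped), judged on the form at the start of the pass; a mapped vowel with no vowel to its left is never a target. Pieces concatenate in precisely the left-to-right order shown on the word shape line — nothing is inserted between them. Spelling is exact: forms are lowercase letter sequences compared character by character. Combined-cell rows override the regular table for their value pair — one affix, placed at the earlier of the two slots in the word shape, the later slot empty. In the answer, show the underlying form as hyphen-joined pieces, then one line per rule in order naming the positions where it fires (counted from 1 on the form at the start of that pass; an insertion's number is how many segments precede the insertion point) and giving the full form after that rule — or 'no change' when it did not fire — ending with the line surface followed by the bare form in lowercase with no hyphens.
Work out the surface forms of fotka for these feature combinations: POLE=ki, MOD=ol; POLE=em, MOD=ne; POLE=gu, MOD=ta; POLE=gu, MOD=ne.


cell POLE=ki, MOD=ol:
underlying: fotka-net-gi
1. b -> p, z -> s / _ #: no change
2. k -> g, p -> b, t -> d / V _ V: no change
3. e -> o, i -> u / B C0 _: fires at position(s) 7: fotkanotgi
4. s -> z, t -> d / _ Z: fires at position(s) 8: fotkanodgi
surface: fotkanodgi

cell POLE=em, MOD=ne:
underlying: fotka-ze-zuf
1. b -> p, z -> s / _ #: no change
2. k -> g, p -> b, t -> d / V _ V: no change
3. e -> o, i -> u / B C0 _: fires at position(s) 7: fotkazozuf
4. s -> z, t -> d / _ Z: no change
surface: fotkazozuf

cell POLE=gu, MOD=ta:
underlying: fotka-asu-pu
1. b -> p, z -> s / _ #: no change
2. k -> g, p -> b, t -> d / V _ V: fires at position(s) 9: fotkaasubu
3. e -> o, i -> u / B C0 _: no change
4. s -> z, t -> d / _ Z: no change
surface: fotkaasubu

cell POLE=gu, MOD=ne:
underlying: fotka-ze-pu
1. b -> p, z -> s / _ #: no change
2. k -> g, p -> b, t -> d / V _ V: fires at position(s) 8: fotkazebu
3. e -> o, i -> u / B C0 _: fires at position(s) 7: fotkazobu
4. s -> z, t -> d / _ Z: no change
surface: fotkazobu


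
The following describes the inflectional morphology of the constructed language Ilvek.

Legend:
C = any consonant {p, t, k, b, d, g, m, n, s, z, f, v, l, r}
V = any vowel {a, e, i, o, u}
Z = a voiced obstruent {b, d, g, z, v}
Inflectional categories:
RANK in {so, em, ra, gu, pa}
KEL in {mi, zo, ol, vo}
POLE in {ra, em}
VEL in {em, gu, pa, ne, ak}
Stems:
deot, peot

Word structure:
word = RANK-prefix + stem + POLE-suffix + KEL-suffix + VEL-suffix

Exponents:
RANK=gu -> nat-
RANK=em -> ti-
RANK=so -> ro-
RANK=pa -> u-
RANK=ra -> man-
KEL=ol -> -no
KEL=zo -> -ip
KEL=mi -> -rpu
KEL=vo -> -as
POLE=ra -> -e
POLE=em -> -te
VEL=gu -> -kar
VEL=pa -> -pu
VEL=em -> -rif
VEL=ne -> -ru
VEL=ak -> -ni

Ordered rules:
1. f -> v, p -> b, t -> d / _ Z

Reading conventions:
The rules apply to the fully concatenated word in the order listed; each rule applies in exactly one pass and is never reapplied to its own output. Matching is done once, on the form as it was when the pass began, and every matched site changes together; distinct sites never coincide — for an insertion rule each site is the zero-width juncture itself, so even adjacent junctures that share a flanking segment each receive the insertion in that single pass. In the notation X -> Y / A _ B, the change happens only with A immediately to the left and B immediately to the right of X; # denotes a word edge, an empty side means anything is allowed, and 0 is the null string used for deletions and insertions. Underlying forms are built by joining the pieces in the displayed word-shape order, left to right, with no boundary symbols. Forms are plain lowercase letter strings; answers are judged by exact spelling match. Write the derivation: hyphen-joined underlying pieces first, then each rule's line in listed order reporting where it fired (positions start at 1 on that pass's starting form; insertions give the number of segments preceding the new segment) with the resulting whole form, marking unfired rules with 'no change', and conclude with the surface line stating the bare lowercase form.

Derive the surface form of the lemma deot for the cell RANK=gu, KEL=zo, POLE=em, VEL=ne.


underlying: nat-deot-te-ip-ru
1. f -> v, p -> b, t -> d / _ Z: fires at position(s) 3: naddeotteipru
surface: naddeotteipru


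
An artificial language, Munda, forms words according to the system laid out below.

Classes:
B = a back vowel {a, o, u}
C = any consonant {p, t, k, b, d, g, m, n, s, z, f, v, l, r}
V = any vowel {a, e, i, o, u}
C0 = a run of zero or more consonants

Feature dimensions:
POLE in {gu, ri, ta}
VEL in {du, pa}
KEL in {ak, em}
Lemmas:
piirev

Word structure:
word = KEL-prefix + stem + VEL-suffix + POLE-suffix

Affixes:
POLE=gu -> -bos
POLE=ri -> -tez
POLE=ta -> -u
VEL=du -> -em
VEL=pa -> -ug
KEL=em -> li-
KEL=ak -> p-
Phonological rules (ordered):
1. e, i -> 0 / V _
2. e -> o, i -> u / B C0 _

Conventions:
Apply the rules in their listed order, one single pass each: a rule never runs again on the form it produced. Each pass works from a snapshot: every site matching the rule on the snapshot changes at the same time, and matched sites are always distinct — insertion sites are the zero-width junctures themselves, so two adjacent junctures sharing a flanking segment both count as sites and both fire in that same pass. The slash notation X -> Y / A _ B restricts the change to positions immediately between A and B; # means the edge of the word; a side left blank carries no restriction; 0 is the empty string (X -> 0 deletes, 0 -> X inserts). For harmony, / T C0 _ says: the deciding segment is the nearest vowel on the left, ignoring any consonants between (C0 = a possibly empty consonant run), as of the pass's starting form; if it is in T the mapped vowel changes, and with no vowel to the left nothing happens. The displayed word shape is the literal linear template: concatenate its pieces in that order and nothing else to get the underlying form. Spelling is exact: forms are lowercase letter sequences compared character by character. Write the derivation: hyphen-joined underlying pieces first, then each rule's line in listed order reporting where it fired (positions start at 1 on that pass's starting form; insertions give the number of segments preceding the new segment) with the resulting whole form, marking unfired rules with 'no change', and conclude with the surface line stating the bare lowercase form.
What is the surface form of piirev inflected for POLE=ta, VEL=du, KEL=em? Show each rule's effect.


underlying: li-piirev-em-u
1. e, i -> 0 / V _: fires at position(s) 5: lipirevemu
2. e -> o, i -> u / B C0 _: no change
surface: lipirevemu


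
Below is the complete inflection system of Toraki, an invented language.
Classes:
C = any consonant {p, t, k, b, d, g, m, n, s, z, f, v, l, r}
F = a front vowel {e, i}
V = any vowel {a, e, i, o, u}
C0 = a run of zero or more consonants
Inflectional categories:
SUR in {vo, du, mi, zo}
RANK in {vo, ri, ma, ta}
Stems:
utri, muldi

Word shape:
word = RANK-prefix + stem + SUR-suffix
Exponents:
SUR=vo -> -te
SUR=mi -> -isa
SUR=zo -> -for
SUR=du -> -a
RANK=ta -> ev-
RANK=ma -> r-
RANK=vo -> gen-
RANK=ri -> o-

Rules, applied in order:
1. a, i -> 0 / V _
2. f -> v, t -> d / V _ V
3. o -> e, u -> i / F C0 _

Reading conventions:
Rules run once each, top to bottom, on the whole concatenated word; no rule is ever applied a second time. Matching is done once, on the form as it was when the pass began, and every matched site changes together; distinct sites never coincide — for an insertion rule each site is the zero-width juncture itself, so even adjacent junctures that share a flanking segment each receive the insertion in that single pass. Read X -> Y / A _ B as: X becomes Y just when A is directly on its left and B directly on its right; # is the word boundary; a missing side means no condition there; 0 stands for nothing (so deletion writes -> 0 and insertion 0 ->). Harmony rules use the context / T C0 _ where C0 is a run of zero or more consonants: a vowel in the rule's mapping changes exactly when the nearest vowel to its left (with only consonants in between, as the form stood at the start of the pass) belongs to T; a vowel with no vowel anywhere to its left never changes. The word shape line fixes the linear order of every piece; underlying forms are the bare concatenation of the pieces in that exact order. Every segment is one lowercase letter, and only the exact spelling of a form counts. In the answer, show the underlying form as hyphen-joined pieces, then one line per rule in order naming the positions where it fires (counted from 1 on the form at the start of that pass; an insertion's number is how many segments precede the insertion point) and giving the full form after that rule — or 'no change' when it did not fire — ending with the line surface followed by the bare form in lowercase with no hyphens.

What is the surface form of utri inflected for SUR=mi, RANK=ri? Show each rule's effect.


underlying: o-utri-isa
1. a, i -> 0 / V _: fires at position(s) 6: outrisa
2. f -> v, t -> d / V _ V: no change
3. o -> e, u -> i / F C0 _: no change
surface: outrisa


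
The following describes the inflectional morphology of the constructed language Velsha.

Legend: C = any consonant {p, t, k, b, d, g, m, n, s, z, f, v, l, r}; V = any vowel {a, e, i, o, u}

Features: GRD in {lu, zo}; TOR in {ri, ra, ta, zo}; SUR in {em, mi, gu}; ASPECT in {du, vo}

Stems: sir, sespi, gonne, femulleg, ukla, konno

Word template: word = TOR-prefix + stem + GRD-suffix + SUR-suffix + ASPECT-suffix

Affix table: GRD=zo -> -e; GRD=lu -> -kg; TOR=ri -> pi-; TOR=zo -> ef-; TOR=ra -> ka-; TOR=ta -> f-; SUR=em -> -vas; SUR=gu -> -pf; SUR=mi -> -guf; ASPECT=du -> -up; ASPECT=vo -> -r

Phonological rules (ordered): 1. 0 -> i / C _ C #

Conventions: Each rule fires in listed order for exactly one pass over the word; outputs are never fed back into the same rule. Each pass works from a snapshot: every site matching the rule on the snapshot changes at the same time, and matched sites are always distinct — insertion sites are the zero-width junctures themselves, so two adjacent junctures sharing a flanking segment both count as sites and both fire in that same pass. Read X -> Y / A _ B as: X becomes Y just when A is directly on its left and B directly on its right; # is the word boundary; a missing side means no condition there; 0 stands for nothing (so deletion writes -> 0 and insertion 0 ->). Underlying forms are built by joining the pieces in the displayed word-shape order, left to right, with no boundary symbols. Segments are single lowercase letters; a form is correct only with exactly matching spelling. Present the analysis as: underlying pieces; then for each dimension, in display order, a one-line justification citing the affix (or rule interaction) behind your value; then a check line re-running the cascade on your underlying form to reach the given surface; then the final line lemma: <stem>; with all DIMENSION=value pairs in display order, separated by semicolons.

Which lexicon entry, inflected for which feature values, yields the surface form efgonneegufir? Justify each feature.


underlying: ef-gonne-e-guf-r
GRD=zo - signalled by the affix -e
TOR=zo - signalled by the affix ef-
SUR=mi - signalled by the affix -guf
ASPECT=vo - signalled by the affix -r
check: efgonneegufr -> efgonneegufir
lemma: gonne; GRD=zo; TOR=zo; SUR=mi; ASPECT=vo


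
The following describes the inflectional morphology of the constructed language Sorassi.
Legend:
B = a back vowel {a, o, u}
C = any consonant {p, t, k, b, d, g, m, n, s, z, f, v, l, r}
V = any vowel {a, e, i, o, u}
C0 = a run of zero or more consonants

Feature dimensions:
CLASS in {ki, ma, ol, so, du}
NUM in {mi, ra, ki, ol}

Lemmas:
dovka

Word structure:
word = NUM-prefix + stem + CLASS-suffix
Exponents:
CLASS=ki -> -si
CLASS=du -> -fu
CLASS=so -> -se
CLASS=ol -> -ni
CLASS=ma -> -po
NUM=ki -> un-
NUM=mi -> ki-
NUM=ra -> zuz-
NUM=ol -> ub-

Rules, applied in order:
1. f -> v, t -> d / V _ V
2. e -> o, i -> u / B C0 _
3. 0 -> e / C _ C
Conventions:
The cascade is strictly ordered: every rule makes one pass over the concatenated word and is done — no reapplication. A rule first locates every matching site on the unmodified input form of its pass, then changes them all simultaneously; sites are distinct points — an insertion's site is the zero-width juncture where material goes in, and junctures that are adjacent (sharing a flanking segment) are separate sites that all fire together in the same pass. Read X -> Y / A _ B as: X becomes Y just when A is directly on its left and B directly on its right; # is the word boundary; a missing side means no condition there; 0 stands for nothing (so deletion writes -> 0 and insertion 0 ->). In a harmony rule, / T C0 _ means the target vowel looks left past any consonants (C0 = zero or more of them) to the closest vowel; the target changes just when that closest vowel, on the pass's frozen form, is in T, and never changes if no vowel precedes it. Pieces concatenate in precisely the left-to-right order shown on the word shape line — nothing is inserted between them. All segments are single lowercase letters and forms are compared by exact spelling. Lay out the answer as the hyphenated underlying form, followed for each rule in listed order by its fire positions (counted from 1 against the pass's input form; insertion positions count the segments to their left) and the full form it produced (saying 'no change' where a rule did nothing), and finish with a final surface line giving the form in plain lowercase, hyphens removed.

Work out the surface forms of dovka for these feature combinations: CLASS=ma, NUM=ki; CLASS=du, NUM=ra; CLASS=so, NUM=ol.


cell CLASS=ma, NUM=ki:
underlying: un-dovka-po
1. f -> v, t -> d / V _ V: no change
2. e -> o, i -> u / B C0 _: no change
3. 0 -> e / C _ C: inserts after position(s) 2, 5: unedovekapo
surface: unedovekapo

cell CLASS=du, NUM=ra:
underlying: zuz-dovka-fu
1. f -> v, t -> d / V _ V: fires at position(s) 9: zuzdovkavu
2. e -> o, i -> u / B C0 _: no change
3. 0 -> e / C _ C: inserts after position(s) 3, 6: zuzedovekavu
surface: zuzedovekavu

cell CLASS=so, NUM=ol:
underlying: ub-dovka-se
1. f -> v, t -> d / V _ V: no change
2. e -> o, i -> u / B C0 _: fires at position(s) 9: ubdovkaso
3. 0 -> e / C _ C: inserts after position(s) 2, 5: ubedovekaso
surface: ubedovekaso
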